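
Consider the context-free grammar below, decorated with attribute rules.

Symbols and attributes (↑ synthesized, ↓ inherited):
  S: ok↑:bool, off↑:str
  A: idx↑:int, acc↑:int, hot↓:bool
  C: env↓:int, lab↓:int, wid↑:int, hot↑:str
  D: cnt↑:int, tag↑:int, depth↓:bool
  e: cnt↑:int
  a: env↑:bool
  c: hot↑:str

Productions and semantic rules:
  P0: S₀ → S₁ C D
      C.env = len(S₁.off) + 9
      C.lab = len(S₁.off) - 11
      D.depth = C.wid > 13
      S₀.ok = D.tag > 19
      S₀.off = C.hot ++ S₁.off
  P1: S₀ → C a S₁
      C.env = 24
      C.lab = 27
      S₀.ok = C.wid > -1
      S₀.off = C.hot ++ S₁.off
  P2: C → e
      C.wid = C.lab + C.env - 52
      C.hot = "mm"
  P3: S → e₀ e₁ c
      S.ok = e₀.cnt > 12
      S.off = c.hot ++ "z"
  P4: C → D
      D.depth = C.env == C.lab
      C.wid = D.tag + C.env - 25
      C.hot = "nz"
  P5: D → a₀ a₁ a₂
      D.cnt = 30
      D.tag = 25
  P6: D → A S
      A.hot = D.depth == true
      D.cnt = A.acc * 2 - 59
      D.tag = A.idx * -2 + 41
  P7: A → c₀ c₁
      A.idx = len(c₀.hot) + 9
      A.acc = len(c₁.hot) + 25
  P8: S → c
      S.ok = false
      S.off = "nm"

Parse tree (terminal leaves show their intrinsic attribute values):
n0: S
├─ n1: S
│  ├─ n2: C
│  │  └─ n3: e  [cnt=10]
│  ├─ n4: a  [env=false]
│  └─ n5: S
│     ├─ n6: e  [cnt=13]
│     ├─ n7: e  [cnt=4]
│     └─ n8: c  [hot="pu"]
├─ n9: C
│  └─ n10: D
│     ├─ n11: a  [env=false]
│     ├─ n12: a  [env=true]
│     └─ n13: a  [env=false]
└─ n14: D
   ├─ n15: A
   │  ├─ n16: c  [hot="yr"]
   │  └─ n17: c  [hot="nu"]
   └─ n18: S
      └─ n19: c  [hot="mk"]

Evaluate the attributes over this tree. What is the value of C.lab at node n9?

1. n2.env = 24  [24]
2. n2.lab = 27  [27]
3. n3.cnt = 10  [terminal]
4. n2.wid = -1  [C.lab + C.env - 52]
5. n2.hot = "mm"  ["mm"]
6. n4.env = false  [terminal]
7. n6.cnt = 13  [terminal]
8. n7.cnt = 4  [terminal]
9. n8.hot = "pu"  [terminal]
10. n5.ok = true  [e₀.cnt > 12]
11. n5.off = "puz"  [c.hot ++ "z"]
12. n1.ok = false  [C.wid > -1]
13. n1.off = "mmpuz"  [C.hot ++ S₁.off]
14. n9.env = 14  [len(S₁.off) + 9]
15. n9.lab = -6  [len(S₁.off) - 11]
16. n10.depth = false  [C.env == C.lab]
17. n11.env = false  [terminal]
18. n12.env = true  [terminal]
19. n13.env = false  [terminal]
20. n10.cnt = 30  [30]
21. n10.tag = 25  [25]
22. n9.wid = 14  [D.tag + C.env - 25]
23. n9.hot = "nz"  ["nz"]
24. n14.depth = true  [C.wid > 13]
25. n15.hot = true  [D.depth == true]
26. n16.hot = "yr"  [terminal]
27. n17.hot = "nu"  [terminal]
28. n15.idx = 11  [len(c₀.hot) + 9]
29. n15.acc = 27  [len(c₁.hot) + 25]
30. n19.hot = "mk"  [terminal]
31. n18.ok = false  [false]
32. n18.off = "nm"  ["nm"]
33. n14.cnt = -5  [A.acc * 2 - 59]
34. n14.tag = 19  [A.idx * -2 + 41]
35. n0.ok = false  [D.tag > 19]
36. n0.off = "nzmmpuz"  [C.hot ++ S₁.off]

-6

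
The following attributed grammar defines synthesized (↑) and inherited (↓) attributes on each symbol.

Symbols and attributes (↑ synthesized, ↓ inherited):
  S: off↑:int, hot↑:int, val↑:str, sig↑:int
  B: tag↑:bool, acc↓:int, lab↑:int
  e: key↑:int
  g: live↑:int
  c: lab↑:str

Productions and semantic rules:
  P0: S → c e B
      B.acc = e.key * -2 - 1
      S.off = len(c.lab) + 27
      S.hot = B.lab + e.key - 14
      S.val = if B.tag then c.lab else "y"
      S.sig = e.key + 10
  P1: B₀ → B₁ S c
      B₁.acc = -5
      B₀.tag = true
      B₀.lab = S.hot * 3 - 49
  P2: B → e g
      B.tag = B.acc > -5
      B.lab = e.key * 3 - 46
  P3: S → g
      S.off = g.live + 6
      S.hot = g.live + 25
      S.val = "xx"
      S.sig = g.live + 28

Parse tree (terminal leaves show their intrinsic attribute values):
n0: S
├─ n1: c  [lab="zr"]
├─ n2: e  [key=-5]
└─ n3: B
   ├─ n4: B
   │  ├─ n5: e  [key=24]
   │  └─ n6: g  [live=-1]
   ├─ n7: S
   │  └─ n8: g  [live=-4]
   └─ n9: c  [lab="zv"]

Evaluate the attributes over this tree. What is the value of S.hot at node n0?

-5

1. n1.lab = "zr"  [terminal]
2. n2.key = -5  [terminal]
3. n3.acc = 9  [e.key * -2 - 1]
4. n4.acc = -5  [-5]
5. n5.key = 24  [terminal]
6. n6.live = -1  [terminal]
7. n4.tag = false  [B.acc > -5]
8. n4.lab = 26  [e.key * 3 - 46]
9. n8.live = -4  [terminal]
10. n7.off = 2  [g.live + 6]
11. n7.hot = 21  [g.live + 25]
12. n7.val = "xx"  ["xx"]
13. n7.sig = 24  [g.live + 28]
14. n9.lab = "zv"  [terminal]
15. n3.tag = true  [true]
16. n3.lab = 14  [S.hot * 3 - 49]
17. n0.off = 29  [len(c.lab) + 27]
18. n0.hot = -5  [B.lab + e.key - 14]
19. n0.val = "zr"  [if B.tag then c.lab else "y"]
20. n0.sig = 5  [e.key + 10]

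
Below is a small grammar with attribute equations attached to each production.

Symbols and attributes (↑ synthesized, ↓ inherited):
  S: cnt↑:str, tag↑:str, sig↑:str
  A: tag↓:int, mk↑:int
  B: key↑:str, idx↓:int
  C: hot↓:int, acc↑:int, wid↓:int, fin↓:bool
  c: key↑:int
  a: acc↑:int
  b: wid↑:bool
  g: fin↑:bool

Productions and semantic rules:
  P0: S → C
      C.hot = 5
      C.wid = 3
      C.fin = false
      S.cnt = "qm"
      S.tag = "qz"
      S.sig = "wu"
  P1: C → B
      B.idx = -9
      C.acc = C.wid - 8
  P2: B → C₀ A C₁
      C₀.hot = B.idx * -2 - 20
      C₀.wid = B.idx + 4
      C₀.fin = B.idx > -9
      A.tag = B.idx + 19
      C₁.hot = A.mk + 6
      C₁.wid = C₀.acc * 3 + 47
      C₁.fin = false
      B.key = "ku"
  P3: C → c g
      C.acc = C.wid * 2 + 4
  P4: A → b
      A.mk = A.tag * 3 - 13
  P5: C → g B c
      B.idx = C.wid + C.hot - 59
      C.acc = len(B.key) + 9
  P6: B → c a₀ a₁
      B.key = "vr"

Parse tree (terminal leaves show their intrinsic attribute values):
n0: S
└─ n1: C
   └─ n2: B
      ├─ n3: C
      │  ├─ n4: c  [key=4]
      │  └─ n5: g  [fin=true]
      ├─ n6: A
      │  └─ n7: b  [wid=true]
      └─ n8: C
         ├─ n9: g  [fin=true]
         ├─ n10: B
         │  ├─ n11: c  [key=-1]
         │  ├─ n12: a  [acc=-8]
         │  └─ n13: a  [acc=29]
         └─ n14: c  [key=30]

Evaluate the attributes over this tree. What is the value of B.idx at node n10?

1. n1.hot = 5  [5]
2. n1.wid = 3  [3]
3. n1.fin = false  [false]
4. n2.idx = -9  [-9]
5. n3.hot = -2  [B.idx * -2 - 20]
6. n3.wid = -5  [B.idx + 4]
7. n3.fin = false  [B.idx > -9]
8. n4.key = 4  [terminal]
9. n5.fin = true  [terminal]
10. n3.acc = -6  [C.wid * 2 + 4]
11. n6.tag = 10  [B.idx + 19]
12. n7.wid = true  [terminal]
13. n6.mk = 17  [A.tag * 3 - 13]
14. n8.hot = 23  [A.mk + 6]
15. n8.wid = 29  [C₀.acc * 3 + 47]
16. n8.fin = false  [false]
17. n9.fin = true  [terminal]
18. n10.idx = -7  [C.wid + C.hot - 59]
19. n11.key = -1  [terminal]
20. n12.acc = -8  [terminal]
21. n13.acc = 29  [terminal]
22. n10.key = "vr"  ["vr"]
23. n14.key = 30  [terminal]
24. n8.acc = 11  [len(B.key) + 9]
25. n2.key = "ku"  ["ku"]
26. n1.acc = -5  [C.wid - 8]
27. n0.cnt = "qm"  ["qm"]
28. n0.tag = "qz"  ["qz"]
29. n0.sig = "wu"  ["wu"]

-7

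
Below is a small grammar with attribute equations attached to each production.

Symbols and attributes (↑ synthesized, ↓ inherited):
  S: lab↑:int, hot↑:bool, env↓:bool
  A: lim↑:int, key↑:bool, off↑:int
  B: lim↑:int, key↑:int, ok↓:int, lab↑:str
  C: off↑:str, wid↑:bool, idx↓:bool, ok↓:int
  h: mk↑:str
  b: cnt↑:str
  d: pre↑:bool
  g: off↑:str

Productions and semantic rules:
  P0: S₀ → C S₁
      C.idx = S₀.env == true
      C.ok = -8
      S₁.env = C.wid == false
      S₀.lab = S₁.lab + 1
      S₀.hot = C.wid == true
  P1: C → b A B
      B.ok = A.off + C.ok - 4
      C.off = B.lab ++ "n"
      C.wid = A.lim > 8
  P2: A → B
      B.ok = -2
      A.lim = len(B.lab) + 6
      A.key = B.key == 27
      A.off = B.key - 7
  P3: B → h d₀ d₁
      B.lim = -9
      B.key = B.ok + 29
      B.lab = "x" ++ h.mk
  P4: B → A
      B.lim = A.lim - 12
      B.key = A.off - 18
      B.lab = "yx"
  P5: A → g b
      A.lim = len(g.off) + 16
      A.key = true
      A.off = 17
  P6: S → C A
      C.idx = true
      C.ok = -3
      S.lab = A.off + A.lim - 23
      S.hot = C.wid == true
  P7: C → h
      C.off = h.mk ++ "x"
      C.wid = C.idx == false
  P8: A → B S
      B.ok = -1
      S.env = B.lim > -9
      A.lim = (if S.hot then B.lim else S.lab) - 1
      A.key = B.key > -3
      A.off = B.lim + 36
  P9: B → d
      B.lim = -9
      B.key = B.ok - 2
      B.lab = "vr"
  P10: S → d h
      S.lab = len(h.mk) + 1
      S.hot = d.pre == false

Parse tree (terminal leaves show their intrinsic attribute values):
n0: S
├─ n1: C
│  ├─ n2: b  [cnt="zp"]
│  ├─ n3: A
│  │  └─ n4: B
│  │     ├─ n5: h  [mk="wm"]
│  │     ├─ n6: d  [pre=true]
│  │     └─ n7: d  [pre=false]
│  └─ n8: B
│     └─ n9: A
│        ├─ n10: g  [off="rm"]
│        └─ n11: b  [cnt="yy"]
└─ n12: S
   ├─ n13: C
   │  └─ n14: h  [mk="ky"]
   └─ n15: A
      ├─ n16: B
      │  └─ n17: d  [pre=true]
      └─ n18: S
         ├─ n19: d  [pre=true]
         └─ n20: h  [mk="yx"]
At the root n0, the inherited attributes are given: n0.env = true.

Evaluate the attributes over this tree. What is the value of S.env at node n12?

false

1. n0.env = true  [given at root]
2. n1.idx = true  [S₀.env == true]
3. n1.ok = -8  [-8]
4. n2.cnt = "zp"  [terminal]
5. n4.ok = -2  [-2]
6. n5.mk = "wm"  [terminal]
7. n6.pre = true  [terminal]
8. n7.pre = false  [terminal]
9. n4.lim = -9  [-9]
10. n4.key = 27  [B.ok + 29]
11. n4.lab = "xwm"  ["x" ++ h.mk]
12. n3.lim = 9  [len(B.lab) + 6]
13. n3.key = true  [B.key == 27]
14. n3.off = 20  [B.key - 7]
15. n8.ok = 8  [A.off + C.ok - 4]
16. n10.off = "rm"  [terminal]
17. n11.cnt = "yy"  [terminal]
18. n9.lim = 18  [len(g.off) + 16]
19. n9.key = true  [true]
20. n9.off = 17  [17]
21. n8.lim = 6  [A.lim - 12]
22. n8.key = -1  [A.off - 18]
23. n8.lab = "yx"  ["yx"]
24. n1.off = "yxn"  [B.lab ++ "n"]
25. n1.wid = true  [A.lim > 8]
26. n12.env = false  [C.wid == false]
27. n13.idx = true  [true]
28. n13.ok = -3  [-3]
29. n14.mk = "ky"  [terminal]
30. n13.off = "kyx"  [h.mk ++ "x"]
31. n13.wid = false  [C.idx == false]
32. n16.ok = -1  [-1]
33. n17.pre = true  [terminal]
34. n16.lim = -9  [-9]
35. n16.key = -3  [B.ok - 2]
36. n16.lab = "vr"  ["vr"]
37. n18.env = false  [B.lim > -9]
38. n19.pre = true  [terminal]
39. n20.mk = "yx"  [terminal]
40. n18.lab = 3  [len(h.mk) + 1]
41. n18.hot = false  [d.pre == false]
42. n15.lim = 2  [(if S.hot then B.lim else S.lab) - 1]
43. n15.key = false  [B.key > -3]
44. n15.off = 27  [B.lim + 36]
45. n12.lab = 6  [A.off + A.lim - 23]
46. n12.hot = false  [C.wid == true]
47. n0.lab = 7  [S₁.lab + 1]
48. n0.hot = true  [C.wid == true]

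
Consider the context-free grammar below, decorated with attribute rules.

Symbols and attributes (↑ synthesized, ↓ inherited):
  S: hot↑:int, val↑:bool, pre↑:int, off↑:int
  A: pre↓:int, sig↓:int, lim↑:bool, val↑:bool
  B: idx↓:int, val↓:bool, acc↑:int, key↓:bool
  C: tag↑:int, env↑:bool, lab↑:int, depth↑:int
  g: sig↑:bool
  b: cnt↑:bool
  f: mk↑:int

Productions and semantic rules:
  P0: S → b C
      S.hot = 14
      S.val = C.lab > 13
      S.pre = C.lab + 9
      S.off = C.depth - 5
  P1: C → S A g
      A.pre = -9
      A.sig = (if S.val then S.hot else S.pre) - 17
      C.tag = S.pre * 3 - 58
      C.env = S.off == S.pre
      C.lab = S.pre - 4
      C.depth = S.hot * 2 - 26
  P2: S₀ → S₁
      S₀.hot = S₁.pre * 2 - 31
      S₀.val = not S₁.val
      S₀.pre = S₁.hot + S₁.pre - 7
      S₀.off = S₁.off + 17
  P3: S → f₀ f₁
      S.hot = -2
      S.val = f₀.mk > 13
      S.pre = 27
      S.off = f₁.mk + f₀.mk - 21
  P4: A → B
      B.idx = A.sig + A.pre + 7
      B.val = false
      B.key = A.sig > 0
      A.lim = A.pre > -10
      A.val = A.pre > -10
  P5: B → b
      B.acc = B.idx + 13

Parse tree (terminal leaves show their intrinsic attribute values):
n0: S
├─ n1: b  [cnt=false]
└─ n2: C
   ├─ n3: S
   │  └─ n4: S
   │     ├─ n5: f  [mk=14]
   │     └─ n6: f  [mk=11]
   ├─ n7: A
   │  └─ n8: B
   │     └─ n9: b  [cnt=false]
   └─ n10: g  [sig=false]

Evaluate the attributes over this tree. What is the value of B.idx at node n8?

1. n1.cnt = false  [terminal]
2. n5.mk = 14  [terminal]
3. n6.mk = 11  [terminal]
4. n4.hot = -2  [-2]
5. n4.val = true  [f₀.mk > 13]
6. n4.pre = 27  [27]
7. n4.off = 4  [f₁.mk + f₀.mk - 21]
8. n3.hot = 23  [S₁.pre * 2 - 31]
9. n3.val = false  [not S₁.val]
10. n3.pre = 18  [S₁.hot + S₁.pre - 7]
11. n3.off = 21  [S₁.off + 17]
12. n7.pre = -9  [-9]
13. n7.sig = 1  [(if S.val then S.hot else S.pre) - 17]
14. n8.idx = -1  [A.sig + A.pre + 7]
15. n8.val = false  [false]
16. n8.key = true  [A.sig > 0]
17. n9.cnt = false  [terminal]
18. n8.acc = 12  [B.idx + 13]
19. n7.lim = true  [A.pre > -10]
20. n7.val = true  [A.pre > -10]
21. n10.sig = false  [terminal]
22. n2.tag = -4  [S.pre * 3 - 58]
23. n2.env = false  [S.off == S.pre]
24. n2.lab = 14  [S.pre - 4]
25. n2.depth = 20  [S.hot * 2 - 26]
26. n0.hot = 14  [14]
27. n0.val = true  [C.lab > 13]
28. n0.pre = 23  [C.lab + 9]
29. n0.off = 15  [C.depth - 5]

-1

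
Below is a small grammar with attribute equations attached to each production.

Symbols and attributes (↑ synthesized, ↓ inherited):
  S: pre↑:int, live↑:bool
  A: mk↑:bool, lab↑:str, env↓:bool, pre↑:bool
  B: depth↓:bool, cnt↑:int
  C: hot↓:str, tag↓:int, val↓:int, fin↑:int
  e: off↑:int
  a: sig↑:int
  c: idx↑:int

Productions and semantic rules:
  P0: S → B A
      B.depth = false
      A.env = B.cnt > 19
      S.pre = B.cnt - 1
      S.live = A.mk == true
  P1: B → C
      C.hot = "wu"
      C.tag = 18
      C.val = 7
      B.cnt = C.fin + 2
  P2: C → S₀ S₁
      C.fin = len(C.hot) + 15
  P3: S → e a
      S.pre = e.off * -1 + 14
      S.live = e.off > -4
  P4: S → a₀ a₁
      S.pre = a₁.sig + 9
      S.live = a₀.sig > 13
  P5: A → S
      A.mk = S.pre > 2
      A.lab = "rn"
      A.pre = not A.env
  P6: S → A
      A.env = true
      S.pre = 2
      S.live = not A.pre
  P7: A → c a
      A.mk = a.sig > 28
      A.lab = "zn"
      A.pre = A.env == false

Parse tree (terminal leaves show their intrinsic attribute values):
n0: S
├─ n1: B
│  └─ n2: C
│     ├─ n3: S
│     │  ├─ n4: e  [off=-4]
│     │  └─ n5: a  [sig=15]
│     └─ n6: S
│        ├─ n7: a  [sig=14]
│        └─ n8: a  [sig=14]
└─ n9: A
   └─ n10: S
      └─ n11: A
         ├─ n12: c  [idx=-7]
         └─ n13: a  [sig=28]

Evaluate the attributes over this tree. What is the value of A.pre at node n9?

1. n1.depth = false  [false]
2. n2.hot = "wu"  ["wu"]
3. n2.tag = 18  [18]
4. n2.val = 7  [7]
5. n4.off = -4  [terminal]
6. n5.sig = 15  [terminal]
7. n3.pre = 18  [e.off * -1 + 14]
8. n3.live = false  [e.off > -4]
9. n7.sig = 14  [terminal]
10. n8.sig = 14  [terminal]
11. n6.pre = 23  [a₁.sig + 9]
12. n6.live = true  [a₀.sig > 13]
13. n2.fin = 17  [len(C.hot) + 15]
14. n1.cnt = 19  [C.fin + 2]
15. n9.env = false  [B.cnt > 19]
16. n11.env = true  [true]
17. n12.idx = -7  [terminal]
18. n13.sig = 28  [terminal]
19. n11.mk = false  [a.sig > 28]
20. n11.lab = "zn"  ["zn"]
21. n11.pre = false  [A.env == false]
22. n10.pre = 2  [2]
23. n10.live = true  [not A.pre]
24. n9.mk = false  [S.pre > 2]
25. n9.lab = "rn"  ["rn"]
26. n9.pre = true  [not A.env]
27. n0.pre = 18  [B.cnt - 1]
28. n0.live = false  [A.mk == true]

true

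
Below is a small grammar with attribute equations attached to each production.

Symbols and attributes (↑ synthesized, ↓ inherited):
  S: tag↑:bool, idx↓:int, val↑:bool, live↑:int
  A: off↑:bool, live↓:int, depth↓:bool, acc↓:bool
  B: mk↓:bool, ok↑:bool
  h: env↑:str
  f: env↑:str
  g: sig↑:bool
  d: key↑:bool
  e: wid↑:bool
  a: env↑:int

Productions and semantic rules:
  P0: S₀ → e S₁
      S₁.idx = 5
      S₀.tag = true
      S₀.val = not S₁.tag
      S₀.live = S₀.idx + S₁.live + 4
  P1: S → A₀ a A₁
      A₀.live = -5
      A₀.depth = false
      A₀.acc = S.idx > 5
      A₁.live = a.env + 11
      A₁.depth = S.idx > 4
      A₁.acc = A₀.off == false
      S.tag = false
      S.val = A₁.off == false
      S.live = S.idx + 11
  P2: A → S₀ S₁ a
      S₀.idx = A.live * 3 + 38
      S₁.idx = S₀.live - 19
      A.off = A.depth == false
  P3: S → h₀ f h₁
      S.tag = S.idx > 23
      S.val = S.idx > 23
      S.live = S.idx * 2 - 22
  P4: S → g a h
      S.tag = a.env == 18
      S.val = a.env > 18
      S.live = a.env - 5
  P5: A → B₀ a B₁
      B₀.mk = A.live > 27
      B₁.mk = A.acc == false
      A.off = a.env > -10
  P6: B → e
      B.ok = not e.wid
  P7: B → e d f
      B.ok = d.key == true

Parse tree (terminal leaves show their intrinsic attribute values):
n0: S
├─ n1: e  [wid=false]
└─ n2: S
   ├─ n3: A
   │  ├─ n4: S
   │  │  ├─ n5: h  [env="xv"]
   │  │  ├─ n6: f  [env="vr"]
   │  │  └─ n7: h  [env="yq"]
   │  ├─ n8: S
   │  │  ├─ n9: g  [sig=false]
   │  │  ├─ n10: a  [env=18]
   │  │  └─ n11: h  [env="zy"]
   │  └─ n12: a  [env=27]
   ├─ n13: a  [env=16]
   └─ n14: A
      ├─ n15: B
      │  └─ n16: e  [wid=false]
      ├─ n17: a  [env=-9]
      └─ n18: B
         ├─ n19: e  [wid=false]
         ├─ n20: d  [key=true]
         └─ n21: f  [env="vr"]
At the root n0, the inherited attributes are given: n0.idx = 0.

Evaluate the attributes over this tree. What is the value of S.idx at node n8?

1. n0.idx = 0  [given at root]
2. n1.wid = false  [terminal]
3. n2.idx = 5  [5]
4. n3.live = -5  [-5]
5. n3.depth = false  [false]
6. n3.acc = false  [S.idx > 5]
7. n4.idx = 23  [A.live * 3 + 38]
8. n5.env = "xv"  [terminal]
9. n6.env = "vr"  [terminal]
10. n7.env = "yq"  [terminal]
11. n4.tag = false  [S.idx > 23]
12. n4.val = false  [S.idx > 23]
13. n4.live = 24  [S.idx * 2 - 22]
14. n8.idx = 5  [S₀.live - 19]
15. n9.sig = false  [terminal]
16. n10.env = 18  [terminal]
17. n11.env = "zy"  [terminal]
18. n8.tag = true  [a.env == 18]
19. n8.val = false  [a.env > 18]
20. n8.live = 13  [a.env - 5]
21. n12.env = 27  [terminal]
22. n3.off = true  [A.depth == false]
23. n13.env = 16  [terminal]
24. n14.live = 27  [a.env + 11]
25. n14.depth = true  [S.idx > 4]
26. n14.acc = false  [A₀.off == false]
27. n15.mk = false  [A.live > 27]
28. n16.wid = false  [terminal]
29. n15.ok = true  [not e.wid]
30. n17.env = -9  [terminal]
31. n18.mk = true  [A.acc == false]
32. n19.wid = false  [terminal]
33. n20.key = true  [terminal]
34. n21.env = "vr"  [terminal]
35. n18.ok = true  [d.key == true]
36. n14.off = true  [a.env > -10]
37. n2.tag = false  [false]
38. n2.val = false  [A₁.off == false]
39. n2.live = 16  [S.idx + 11]
40. n0.tag = true  [true]
41. n0.val = true  [not S₁.tag]
42. n0.live = 20  [S₀.idx + S₁.live + 4]

5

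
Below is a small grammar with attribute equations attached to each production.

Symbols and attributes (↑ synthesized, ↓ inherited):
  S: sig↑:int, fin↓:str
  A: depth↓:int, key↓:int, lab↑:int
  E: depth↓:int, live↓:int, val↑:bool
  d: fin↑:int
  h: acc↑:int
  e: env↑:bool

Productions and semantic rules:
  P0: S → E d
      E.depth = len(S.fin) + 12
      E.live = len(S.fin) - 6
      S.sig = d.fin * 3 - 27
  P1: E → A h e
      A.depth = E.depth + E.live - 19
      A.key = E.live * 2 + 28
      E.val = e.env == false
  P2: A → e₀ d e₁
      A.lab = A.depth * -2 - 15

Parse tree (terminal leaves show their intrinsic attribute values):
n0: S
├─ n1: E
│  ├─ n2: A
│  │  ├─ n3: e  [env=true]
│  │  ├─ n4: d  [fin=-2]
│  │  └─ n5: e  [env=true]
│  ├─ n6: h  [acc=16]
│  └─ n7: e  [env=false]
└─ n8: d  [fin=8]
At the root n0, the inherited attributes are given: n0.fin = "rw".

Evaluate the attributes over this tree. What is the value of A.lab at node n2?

1. n0.fin = "rw"  [given at root]
2. n1.depth = 14  [len(S.fin) + 12]
3. n1.live = -4  [len(S.fin) - 6]
4. n2.depth = -9  [E.depth + E.live - 19]
5. n2.key = 20  [E.live * 2 + 28]
6. n3.env = true  [terminal]
7. n4.fin = -2  [terminal]
8. n5.env = true  [terminal]
9. n2.lab = 3  [A.depth * -2 - 15]
10. n6.acc = 16  [terminal]
11. n7.env = false  [terminal]
12. n1.val = true  [e.env == false]
13. n8.fin = 8  [terminal]
14. n0.sig = -3  [d.fin * 3 - 27]

3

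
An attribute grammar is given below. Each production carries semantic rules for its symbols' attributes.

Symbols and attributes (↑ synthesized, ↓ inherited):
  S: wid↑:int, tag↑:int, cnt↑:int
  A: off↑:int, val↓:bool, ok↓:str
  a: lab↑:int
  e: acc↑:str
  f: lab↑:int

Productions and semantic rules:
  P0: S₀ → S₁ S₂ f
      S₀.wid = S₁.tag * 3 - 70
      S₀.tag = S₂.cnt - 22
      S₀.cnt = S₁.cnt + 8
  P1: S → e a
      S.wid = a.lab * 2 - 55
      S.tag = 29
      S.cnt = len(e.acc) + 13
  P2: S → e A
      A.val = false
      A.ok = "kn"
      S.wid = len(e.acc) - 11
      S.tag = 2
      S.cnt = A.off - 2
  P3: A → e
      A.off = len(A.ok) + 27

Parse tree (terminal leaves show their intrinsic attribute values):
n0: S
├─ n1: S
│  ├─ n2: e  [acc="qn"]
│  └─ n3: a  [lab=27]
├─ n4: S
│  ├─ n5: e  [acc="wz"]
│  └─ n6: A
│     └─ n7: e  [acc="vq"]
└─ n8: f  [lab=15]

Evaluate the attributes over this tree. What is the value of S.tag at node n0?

1. n2.acc = "qn"  [terminal]
2. n3.lab = 27  [terminal]
3. n1.wid = -1  [a.lab * 2 - 55]
4. n1.tag = 29  [29]
5. n1.cnt = 15  [len(e.acc) + 13]
6. n5.acc = "wz"  [terminal]
7. n6.val = false  [false]
8. n6.ok = "kn"  ["kn"]
9. n7.acc = "vq"  [terminal]
10. n6.off = 29  [len(A.ok) + 27]
11. n4.wid = -9  [len(e.acc) - 11]
12. n4.tag = 2  [2]
13. n4.cnt = 27  [A.off - 2]
14. n8.lab = 15  [terminal]
15. n0.wid = 17  [S₁.tag * 3 - 70]
16. n0.tag = 5  [S₂.cnt - 22]
17. n0.cnt = 23  [S₁.cnt + 8]

5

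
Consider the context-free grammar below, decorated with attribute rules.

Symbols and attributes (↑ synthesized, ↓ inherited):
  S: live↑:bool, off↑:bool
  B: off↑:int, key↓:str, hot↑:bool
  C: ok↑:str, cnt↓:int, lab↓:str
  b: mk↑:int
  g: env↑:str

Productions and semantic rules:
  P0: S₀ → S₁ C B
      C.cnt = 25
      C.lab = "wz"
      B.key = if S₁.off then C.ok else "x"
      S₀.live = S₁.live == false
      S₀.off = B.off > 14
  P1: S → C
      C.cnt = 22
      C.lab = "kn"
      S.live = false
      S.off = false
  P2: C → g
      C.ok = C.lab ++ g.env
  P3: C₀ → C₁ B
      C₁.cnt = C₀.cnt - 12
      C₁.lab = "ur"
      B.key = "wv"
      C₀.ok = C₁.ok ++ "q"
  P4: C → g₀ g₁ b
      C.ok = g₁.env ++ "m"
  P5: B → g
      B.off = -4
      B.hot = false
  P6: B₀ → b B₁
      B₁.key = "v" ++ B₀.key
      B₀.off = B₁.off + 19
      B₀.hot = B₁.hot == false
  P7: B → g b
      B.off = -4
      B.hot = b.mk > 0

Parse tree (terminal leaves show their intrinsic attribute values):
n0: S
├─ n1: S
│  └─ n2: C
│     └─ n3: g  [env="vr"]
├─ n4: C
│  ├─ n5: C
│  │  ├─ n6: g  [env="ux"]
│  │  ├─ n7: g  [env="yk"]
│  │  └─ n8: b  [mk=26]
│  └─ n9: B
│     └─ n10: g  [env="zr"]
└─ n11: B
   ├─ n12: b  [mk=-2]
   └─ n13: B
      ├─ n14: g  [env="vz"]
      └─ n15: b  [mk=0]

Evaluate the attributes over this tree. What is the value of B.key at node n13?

1. n2.cnt = 22  [22]
2. n2.lab = "kn"  ["kn"]
3. n3.env = "vr"  [terminal]
4. n2.ok = "knvr"  [C.lab ++ g.env]
5. n1.live = false  [false]
6. n1.off = false  [false]
7. n4.cnt = 25  [25]
8. n4.lab = "wz"  ["wz"]
9. n5.cnt = 13  [C₀.cnt - 12]
10. n5.lab = "ur"  ["ur"]
11. n6.env = "ux"  [terminal]
12. n7.env = "yk"  [terminal]
13. n8.mk = 26  [terminal]
14. n5.ok = "ykm"  [g₁.env ++ "m"]
15. n9.key = "wv"  ["wv"]
16. n10.env = "zr"  [terminal]
17. n9.off = -4  [-4]
18. n9.hot = false  [false]
19. n4.ok = "ykmq"  [C₁.ok ++ "q"]
20. n11.key = "x"  [if S₁.off then C.ok else "x"]
21. n12.mk = -2  [terminal]
22. n13.key = "vx"  ["v" ++ B₀.key]
23. n14.env = "vz"  [terminal]
24. n15.mk = 0  [terminal]
25. n13.off = -4  [-4]
26. n13.hot = false  [b.mk > 0]
27. n11.off = 15  [B₁.off + 19]
28. n11.hot = true  [B₁.hot == false]
29. n0.live = true  [S₁.live == false]
30. n0.off = true  [B.off > 14]

"vx"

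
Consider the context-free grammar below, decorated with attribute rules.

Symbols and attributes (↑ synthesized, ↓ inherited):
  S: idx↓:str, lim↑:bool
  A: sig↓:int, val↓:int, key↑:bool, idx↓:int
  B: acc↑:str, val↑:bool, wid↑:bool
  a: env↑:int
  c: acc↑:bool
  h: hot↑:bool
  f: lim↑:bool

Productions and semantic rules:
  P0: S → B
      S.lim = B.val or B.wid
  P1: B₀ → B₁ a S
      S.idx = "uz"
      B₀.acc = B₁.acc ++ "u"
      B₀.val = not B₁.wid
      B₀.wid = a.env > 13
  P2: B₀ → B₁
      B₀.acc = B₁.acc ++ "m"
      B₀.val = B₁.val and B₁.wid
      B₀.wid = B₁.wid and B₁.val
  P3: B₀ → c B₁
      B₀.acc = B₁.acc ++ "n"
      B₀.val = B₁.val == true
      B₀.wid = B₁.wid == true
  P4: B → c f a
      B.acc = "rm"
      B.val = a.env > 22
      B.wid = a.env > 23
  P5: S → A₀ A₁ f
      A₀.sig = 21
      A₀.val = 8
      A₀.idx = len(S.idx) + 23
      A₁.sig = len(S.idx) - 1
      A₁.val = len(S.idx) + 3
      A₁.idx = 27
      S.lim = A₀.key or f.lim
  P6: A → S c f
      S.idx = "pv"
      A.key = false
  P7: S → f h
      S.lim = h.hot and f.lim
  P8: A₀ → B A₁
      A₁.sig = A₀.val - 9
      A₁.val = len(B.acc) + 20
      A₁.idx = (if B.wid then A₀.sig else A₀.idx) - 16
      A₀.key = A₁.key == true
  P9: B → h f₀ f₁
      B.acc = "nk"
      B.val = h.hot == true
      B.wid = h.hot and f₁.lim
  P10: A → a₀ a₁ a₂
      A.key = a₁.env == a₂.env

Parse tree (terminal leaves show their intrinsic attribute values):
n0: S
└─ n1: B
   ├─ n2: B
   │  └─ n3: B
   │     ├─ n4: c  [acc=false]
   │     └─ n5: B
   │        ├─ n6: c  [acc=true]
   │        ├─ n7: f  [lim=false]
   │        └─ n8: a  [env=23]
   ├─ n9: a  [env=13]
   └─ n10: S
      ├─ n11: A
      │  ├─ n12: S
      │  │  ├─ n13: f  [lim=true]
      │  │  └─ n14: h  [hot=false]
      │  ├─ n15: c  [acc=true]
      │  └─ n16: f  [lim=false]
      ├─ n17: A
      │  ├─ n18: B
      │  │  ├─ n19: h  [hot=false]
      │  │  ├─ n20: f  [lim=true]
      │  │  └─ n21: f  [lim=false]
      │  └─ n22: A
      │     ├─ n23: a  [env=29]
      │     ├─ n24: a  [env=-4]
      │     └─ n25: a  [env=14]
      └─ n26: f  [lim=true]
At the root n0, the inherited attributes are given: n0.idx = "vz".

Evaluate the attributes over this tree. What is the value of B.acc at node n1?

"rmnmu"

1. n0.idx = "vz"  [given at root]
2. n4.acc = false  [terminal]
3. n6.acc = true  [terminal]
4. n7.lim = false  [terminal]
5. n8.env = 23  [terminal]
6. n5.acc = "rm"  ["rm"]
7. n5.val = true  [a.env > 22]
8. n5.wid = false  [a.env > 23]
9. n3.acc = "rmn"  [B₁.acc ++ "n"]
10. n3.val = true  [B₁.val == true]
11. n3.wid = false  [B₁.wid == true]
12. n2.acc = "rmnm"  [B₁.acc ++ "m"]
13. n2.val = false  [B₁.val and B₁.wid]
14. n2.wid = false  [B₁.wid and B₁.val]
15. n9.env = 13  [terminal]
16. n10.idx = "uz"  ["uz"]
17. n11.sig = 21  [21]
18. n11.val = 8  [8]
19. n11.idx = 25  [len(S.idx) + 23]
20. n12.idx = "pv"  ["pv"]
21. n13.lim = true  [terminal]
22. n14.hot = false  [terminal]
23. n12.lim = false  [h.hot and f.lim]
24. n15.acc = true  [terminal]
25. n16.lim = false  [terminal]
26. n11.key = false  [false]
27. n17.sig = 1  [len(S.idx) - 1]
28. n17.val = 5  [len(S.idx) + 3]
29. n17.idx = 27  [27]
30. n19.hot = false  [terminal]
31. n20.lim = true  [terminal]
32. n21.lim = false  [terminal]
33. n18.acc = "nk"  ["nk"]
34. n18.val = false  [h.hot == true]
35. n18.wid = false  [h.hot and f₁.lim]
36. n22.sig = -4  [A₀.val - 9]
37. n22.val = 22  [len(B.acc) + 20]
38. n22.idx = 11  [(if B.wid then A₀.sig else A₀.idx) - 16]
39. n23.env = 29  [terminal]
40. n24.env = -4  [terminal]
41. n25.env = 14  [terminal]
42. n22.key = false  [a₁.env == a₂.env]
43. n17.key = false  [A₁.key == true]
44. n26.lim = true  [terminal]
45. n10.lim = true  [A₀.key or f.lim]
46. n1.acc = "rmnmu"  [B₁.acc ++ "u"]
47. n1.val = true  [not B₁.wid]
48. n1.wid = false  [a.env > 13]
49. n0.lim = true  [B.val or B.wid]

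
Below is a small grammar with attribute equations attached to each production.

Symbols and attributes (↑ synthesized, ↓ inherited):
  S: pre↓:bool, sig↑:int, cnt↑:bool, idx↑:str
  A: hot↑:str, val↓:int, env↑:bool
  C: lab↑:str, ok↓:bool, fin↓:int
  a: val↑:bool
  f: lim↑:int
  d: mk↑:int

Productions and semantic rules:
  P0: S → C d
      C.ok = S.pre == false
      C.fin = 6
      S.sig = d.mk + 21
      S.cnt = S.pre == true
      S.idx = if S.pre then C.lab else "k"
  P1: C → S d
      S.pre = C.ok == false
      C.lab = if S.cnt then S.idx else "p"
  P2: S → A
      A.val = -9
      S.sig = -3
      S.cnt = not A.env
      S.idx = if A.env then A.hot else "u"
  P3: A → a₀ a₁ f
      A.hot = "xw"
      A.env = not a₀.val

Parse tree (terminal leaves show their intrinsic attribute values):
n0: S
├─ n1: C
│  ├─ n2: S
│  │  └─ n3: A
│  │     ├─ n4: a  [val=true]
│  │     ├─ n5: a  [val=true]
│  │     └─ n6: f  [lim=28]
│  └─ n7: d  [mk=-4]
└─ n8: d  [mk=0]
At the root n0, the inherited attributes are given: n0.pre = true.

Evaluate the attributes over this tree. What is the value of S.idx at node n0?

"u"

1. n0.pre = true  [given at root]
2. n1.ok = false  [S.pre == false]
3. n1.fin = 6  [6]
4. n2.pre = true  [C.ok == false]
5. n3.val = -9  [-9]
6. n4.val = true  [terminal]
7. n5.val = true  [terminal]
8. n6.lim = 28  [terminal]
9. n3.hot = "xw"  ["xw"]
10. n3.env = false  [not a₀.val]
11. n2.sig = -3  [-3]
12. n2.cnt = true  [not A.env]
13. n2.idx = "u"  [if A.env then A.hot else "u"]
14. n7.mk = -4  [terminal]
15. n1.lab = "u"  [if S.cnt then S.idx else "p"]
16. n8.mk = 0  [terminal]
17. n0.sig = 21  [d.mk + 21]
18. n0.cnt = true  [S.pre == true]
19. n0.idx = "u"  [if S.pre then C.lab else "k"]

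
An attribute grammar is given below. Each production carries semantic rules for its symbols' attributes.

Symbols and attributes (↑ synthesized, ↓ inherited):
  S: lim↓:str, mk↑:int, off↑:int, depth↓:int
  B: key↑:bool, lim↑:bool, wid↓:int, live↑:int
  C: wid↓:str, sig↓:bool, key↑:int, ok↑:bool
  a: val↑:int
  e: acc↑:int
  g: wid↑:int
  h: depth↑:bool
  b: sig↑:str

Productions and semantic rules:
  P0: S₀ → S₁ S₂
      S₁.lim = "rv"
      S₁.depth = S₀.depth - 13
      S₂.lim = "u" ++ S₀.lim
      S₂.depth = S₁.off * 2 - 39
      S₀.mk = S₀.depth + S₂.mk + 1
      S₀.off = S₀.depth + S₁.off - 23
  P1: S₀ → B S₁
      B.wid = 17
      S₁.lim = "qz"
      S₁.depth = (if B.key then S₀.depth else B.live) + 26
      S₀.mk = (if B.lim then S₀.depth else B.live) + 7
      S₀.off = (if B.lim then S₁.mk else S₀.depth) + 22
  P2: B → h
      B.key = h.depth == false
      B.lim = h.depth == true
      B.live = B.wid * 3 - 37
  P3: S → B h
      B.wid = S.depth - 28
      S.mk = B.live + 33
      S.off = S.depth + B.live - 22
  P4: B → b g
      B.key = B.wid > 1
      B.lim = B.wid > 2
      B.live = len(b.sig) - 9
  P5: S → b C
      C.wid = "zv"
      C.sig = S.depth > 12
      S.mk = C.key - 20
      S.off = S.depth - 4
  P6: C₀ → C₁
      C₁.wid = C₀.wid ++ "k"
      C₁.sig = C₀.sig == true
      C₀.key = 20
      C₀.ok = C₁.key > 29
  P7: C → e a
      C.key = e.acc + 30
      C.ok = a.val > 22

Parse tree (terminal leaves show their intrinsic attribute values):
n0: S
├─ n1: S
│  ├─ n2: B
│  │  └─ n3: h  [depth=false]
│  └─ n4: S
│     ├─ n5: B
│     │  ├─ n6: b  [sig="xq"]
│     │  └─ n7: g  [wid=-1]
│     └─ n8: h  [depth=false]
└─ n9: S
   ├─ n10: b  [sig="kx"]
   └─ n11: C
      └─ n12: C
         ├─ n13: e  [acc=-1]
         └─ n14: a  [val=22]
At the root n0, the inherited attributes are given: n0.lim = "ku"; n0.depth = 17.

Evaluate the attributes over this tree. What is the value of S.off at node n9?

1. n0.lim = "ku"  [given at root]
2. n0.depth = 17  [given at root]
3. n1.lim = "rv"  ["rv"]
4. n1.depth = 4  [S₀.depth - 13]
5. n2.wid = 17  [17]
6. n3.depth = false  [terminal]
7. n2.key = true  [h.depth == false]
8. n2.lim = false  [h.depth == true]
9. n2.live = 14  [B.wid * 3 - 37]
10. n4.lim = "qz"  ["qz"]
11. n4.depth = 30  [(if B.key then S₀.depth else B.live) + 26]
12. n5.wid = 2  [S.depth - 28]
13. n6.sig = "xq"  [terminal]
14. n7.wid = -1  [terminal]
15. n5.key = true  [B.wid > 1]
16. n5.lim = false  [B.wid > 2]
17. n5.live = -7  [len(b.sig) - 9]
18. n8.depth = false  [terminal]
19. n4.mk = 26  [B.live + 33]
20. n4.off = 1  [S.depth + B.live - 22]
21. n1.mk = 21  [(if B.lim then S₀.depth else B.live) + 7]
22. n1.off = 26  [(if B.lim then S₁.mk else S₀.depth) + 22]
23. n9.lim = "uku"  ["u" ++ S₀.lim]
24. n9.depth = 13  [S₁.off * 2 - 39]
25. n10.sig = "kx"  [terminal]
26. n11.wid = "zv"  ["zv"]
27. n11.sig = true  [S.depth > 12]
28. n12.wid = "zvk"  [C₀.wid ++ "k"]
29. n12.sig = true  [C₀.sig == true]
30. n13.acc = -1  [terminal]
31. n14.val = 22  [terminal]
32. n12.key = 29  [e.acc + 30]
33. n12.ok = false  [a.val > 22]
34. n11.key = 20  [20]
35. n11.ok = false  [C₁.key > 29]
36. n9.mk = 0  [C.key - 20]
37. n9.off = 9  [S.depth - 4]
38. n0.mk = 18  [S₀.depth + S₂.mk + 1]
39. n0.off = 20  [S₀.depth + S₁.off - 23]

9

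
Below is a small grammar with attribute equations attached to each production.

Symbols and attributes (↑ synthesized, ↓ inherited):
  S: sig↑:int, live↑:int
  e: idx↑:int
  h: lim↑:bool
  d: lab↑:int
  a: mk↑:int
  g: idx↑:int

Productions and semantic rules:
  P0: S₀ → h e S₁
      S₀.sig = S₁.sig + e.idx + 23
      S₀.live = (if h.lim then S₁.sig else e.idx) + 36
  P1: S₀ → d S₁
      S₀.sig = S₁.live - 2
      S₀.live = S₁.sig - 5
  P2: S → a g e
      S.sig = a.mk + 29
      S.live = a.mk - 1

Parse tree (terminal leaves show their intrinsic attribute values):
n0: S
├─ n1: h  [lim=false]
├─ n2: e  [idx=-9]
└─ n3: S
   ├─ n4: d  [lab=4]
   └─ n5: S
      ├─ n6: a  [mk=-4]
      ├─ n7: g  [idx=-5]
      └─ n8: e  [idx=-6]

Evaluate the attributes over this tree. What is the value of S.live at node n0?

1. n1.lim = false  [terminal]
2. n2.idx = -9  [terminal]
3. n4.lab = 4  [terminal]
4. n6.mk = -4  [terminal]
5. n7.idx = -5  [terminal]
6. n8.idx = -6  [terminal]
7. n5.sig = 25  [a.mk + 29]
8. n5.live = -5  [a.mk - 1]
9. n3.sig = -7  [S₁.live - 2]
10. n3.live = 20  [S₁.sig - 5]
11. n0.sig = 7  [S₁.sig + e.idx + 23]
12. n0.live = 27  [(if h.lim then S₁.sig else e.idx) + 36]

27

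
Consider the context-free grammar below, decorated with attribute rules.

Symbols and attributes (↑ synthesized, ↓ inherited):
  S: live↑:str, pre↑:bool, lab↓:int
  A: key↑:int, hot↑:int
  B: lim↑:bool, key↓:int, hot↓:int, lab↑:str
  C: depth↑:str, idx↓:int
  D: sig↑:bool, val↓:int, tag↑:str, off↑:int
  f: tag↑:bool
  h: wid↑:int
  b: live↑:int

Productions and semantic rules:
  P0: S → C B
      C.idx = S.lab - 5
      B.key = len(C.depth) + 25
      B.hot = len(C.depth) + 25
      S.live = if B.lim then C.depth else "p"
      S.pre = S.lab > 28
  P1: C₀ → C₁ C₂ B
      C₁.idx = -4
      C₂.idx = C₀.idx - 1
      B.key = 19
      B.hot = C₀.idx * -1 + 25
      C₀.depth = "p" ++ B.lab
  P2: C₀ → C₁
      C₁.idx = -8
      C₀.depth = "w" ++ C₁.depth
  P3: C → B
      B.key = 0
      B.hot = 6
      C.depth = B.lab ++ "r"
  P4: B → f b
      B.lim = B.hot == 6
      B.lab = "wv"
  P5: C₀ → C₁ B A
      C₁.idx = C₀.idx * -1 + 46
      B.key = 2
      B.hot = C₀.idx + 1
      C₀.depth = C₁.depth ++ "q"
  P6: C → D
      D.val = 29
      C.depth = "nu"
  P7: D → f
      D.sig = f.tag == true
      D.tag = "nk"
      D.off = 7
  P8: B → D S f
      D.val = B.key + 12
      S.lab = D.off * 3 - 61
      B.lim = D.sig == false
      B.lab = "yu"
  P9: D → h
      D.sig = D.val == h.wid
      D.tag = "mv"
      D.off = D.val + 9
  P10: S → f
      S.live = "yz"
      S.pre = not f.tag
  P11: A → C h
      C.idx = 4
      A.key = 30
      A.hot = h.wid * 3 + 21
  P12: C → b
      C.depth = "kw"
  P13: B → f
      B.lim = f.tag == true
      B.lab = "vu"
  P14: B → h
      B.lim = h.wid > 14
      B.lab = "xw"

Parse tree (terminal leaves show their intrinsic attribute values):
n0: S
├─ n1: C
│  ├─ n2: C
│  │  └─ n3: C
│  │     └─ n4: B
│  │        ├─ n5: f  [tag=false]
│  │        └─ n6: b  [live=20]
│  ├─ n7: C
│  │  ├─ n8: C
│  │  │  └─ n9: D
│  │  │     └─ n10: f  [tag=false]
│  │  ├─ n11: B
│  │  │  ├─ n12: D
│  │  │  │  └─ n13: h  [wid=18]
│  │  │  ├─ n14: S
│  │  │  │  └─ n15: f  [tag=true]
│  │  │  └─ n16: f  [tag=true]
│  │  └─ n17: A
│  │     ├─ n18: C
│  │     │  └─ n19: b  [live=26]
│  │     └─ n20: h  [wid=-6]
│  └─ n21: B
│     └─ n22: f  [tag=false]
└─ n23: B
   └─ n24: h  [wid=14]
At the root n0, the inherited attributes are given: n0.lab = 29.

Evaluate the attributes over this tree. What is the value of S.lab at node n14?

1. n0.lab = 29  [given at root]
2. n1.idx = 24  [S.lab - 5]
3. n2.idx = -4  [-4]
4. n3.idx = -8  [-8]
5. n4.key = 0  [0]
6. n4.hot = 6  [6]
7. n5.tag = false  [terminal]
8. n6.live = 20  [terminal]
9. n4.lim = true  [B.hot == 6]
10. n4.lab = "wv"  ["wv"]
11. n3.depth = "wvr"  [B.lab ++ "r"]
12. n2.depth = "wwvr"  ["w" ++ C₁.depth]
13. n7.idx = 23  [C₀.idx - 1]
14. n8.idx = 23  [C₀.idx * -1 + 46]
15. n9.val = 29  [29]
16. n10.tag = false  [terminal]
17. n9.sig = false  [f.tag == true]
18. n9.tag = "nk"  ["nk"]
19. n9.off = 7  [7]
20. n8.depth = "nu"  ["nu"]
21. n11.key = 2  [2]
22. n11.hot = 24  [C₀.idx + 1]
23. n12.val = 14  [B.key + 12]
24. n13.wid = 18  [terminal]
25. n12.sig = false  [D.val == h.wid]
26. n12.tag = "mv"  ["mv"]
27. n12.off = 23  [D.val + 9]
28. n14.lab = 8  [D.off * 3 - 61]
29. n15.tag = true  [terminal]
30. n14.live = "yz"  ["yz"]
31. n14.pre = false  [not f.tag]
32. n16.tag = true  [terminal]
33. n11.lim = true  [D.sig == false]
34. n11.lab = "yu"  ["yu"]
35. n18.idx = 4  [4]
36. n19.live = 26  [terminal]
37. n18.depth = "kw"  ["kw"]
38. n20.wid = -6  [terminal]
39. n17.key = 30  [30]
40. n17.hot = 3  [h.wid * 3 + 21]
41. n7.depth = "nuq"  [C₁.depth ++ "q"]
42. n21.key = 19  [19]
43. n21.hot = 1  [C₀.idx * -1 + 25]
44. n22.tag = false  [terminal]
45. n21.lim = false  [f.tag == true]
46. n21.lab = "vu"  ["vu"]
47. n1.depth = "pvu"  ["p" ++ B.lab]
48. n23.key = 28  [len(C.depth) + 25]
49. n23.hot = 28  [len(C.depth) + 25]
50. n24.wid = 14  [terminal]
51. n23.lim = false  [h.wid > 14]
52. n23.lab = "xw"  ["xw"]
53. n0.live = "p"  [if B.lim then C.depth else "p"]
54. n0.pre = true  [S.lab > 28]

8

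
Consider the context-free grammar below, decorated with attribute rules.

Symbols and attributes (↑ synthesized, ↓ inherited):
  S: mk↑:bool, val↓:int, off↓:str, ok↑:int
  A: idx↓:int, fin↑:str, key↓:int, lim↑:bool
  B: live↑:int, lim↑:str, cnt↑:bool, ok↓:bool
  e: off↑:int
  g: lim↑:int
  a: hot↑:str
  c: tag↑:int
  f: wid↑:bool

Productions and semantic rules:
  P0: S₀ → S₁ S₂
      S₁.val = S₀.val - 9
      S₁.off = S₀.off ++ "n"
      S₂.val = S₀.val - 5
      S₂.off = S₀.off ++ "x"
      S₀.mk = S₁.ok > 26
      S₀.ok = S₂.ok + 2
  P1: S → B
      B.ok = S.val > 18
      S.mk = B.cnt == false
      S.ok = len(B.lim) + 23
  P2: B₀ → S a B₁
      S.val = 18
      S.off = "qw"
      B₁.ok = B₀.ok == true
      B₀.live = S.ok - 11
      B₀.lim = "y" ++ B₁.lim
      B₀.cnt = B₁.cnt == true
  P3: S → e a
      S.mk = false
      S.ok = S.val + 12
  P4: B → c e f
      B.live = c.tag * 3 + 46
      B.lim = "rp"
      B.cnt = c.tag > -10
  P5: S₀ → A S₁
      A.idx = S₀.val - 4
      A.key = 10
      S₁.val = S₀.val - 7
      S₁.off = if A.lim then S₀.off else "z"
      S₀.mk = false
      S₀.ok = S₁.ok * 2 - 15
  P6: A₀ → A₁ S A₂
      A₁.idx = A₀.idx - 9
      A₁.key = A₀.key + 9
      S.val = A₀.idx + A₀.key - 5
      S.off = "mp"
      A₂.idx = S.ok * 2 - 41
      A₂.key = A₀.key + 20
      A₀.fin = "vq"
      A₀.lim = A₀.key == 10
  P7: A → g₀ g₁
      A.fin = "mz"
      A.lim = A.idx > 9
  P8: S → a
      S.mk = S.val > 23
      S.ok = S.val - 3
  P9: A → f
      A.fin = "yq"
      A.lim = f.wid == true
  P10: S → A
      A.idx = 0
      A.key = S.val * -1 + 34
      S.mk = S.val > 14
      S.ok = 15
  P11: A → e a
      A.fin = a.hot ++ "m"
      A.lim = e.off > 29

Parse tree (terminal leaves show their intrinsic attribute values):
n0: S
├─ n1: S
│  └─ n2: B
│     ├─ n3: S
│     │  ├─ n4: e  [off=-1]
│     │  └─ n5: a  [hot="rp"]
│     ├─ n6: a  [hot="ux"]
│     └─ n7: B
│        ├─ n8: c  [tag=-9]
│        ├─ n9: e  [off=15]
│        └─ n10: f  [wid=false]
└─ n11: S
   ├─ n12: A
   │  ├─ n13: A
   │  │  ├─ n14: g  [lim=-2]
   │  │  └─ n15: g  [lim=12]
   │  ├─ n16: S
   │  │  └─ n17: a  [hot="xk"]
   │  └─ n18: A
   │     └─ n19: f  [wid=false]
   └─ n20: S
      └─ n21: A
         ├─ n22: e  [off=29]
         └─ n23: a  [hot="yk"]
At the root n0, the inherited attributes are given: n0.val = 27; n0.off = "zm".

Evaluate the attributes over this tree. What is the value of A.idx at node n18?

1. n0.val = 27  [given at root]
2. n0.off = "zm"  [given at root]
3. n1.val = 18  [S₀.val - 9]
4. n1.off = "zmn"  [S₀.off ++ "n"]
5. n2.ok = false  [S.val > 18]
6. n3.val = 18  [18]
7. n3.off = "qw"  ["qw"]
8. n4.off = -1  [terminal]
9. n5.hot = "rp"  [terminal]
10. n3.mk = false  [false]
11. n3.ok = 30  [S.val + 12]
12. n6.hot = "ux"  [terminal]
13. n7.ok = false  [B₀.ok == true]
14. n8.tag = -9  [terminal]
15. n9.off = 15  [terminal]
16. n10.wid = false  [terminal]
17. n7.live = 19  [c.tag * 3 + 46]
18. n7.lim = "rp"  ["rp"]
19. n7.cnt = true  [c.tag > -10]
20. n2.live = 19  [S.ok - 11]
21. n2.lim = "yrp"  ["y" ++ B₁.lim]
22. n2.cnt = true  [B₁.cnt == true]
23. n1.mk = false  [B.cnt == false]
24. n1.ok = 26  [len(B.lim) + 23]
25. n11.val = 22  [S₀.val - 5]
26. n11.off = "zmx"  [S₀.off ++ "x"]
27. n12.idx = 18  [S₀.val - 4]
28. n12.key = 10  [10]
29. n13.idx = 9  [A₀.idx - 9]
30. n13.key = 19  [A₀.key + 9]
31. n14.lim = -2  [terminal]
32. n15.lim = 12  [terminal]
33. n13.fin = "mz"  ["mz"]
34. n13.lim = false  [A.idx > 9]
35. n16.val = 23  [A₀.idx + A₀.key - 5]
36. n16.off = "mp"  ["mp"]
37. n17.hot = "xk"  [terminal]
38. n16.mk = false  [S.val > 23]
39. n16.ok = 20  [S.val - 3]
40. n18.idx = -1  [S.ok * 2 - 41]
41. n18.key = 30  [A₀.key + 20]
42. n19.wid = false  [terminal]
43. n18.fin = "yq"  ["yq"]
44. n18.lim = false  [f.wid == true]
45. n12.fin = "vq"  ["vq"]
46. n12.lim = true  [A₀.key == 10]
47. n20.val = 15  [S₀.val - 7]
48. n20.off = "zmx"  [if A.lim then S₀.off else "z"]
49. n21.idx = 0  [0]
50. n21.key = 19  [S.val * -1 + 34]
51. n22.off = 29  [terminal]
52. n23.hot = "yk"  [terminal]
53. n21.fin = "ykm"  [a.hot ++ "m"]
54. n21.lim = false  [e.off > 29]
55. n20.mk = true  [S.val > 14]
56. n20.ok = 15  [15]
57. n11.mk = false  [false]
58. n11.ok = 15  [S₁.ok * 2 - 15]
59. n0.mk = false  [S₁.ok > 26]
60. n0.ok = 17  [S₂.ok + 2]

-1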